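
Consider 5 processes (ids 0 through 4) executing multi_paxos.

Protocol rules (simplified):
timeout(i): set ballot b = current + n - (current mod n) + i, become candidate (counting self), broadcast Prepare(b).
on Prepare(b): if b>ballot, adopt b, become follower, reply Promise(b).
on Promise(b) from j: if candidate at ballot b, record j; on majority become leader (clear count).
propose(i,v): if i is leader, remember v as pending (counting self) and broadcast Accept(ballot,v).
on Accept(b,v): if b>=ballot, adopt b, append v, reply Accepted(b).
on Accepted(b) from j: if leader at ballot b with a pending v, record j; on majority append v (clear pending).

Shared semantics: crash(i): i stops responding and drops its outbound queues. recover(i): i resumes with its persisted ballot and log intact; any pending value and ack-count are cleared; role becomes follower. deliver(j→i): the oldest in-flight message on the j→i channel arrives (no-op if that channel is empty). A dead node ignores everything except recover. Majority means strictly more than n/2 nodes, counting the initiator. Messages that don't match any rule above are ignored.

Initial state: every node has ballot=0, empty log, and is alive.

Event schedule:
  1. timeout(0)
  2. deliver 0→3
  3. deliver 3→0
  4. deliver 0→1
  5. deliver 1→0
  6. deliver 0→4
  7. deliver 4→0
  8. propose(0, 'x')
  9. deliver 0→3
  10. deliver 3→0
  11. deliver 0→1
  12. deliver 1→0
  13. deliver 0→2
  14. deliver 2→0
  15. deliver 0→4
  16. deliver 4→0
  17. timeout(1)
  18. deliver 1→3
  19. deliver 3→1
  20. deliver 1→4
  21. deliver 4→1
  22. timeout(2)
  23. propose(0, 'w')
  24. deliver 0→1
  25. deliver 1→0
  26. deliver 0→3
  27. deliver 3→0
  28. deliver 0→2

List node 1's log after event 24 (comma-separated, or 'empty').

1. timeout(0):  <0:cand b5 ->
2. deliver 0→3:  <3:foll b5 ->
3. deliver 3→0:  nop
4. deliver 0→1:  <1:foll b5 ->
5. deliver 1→0:  <0:lead b5 ->
6. deliver 0→4:  <4:foll b5 ->
7. deliver 4→0:  nop
8. propose(0,'x'):  nop
9. deliver 0→3:  <3:foll b5 x>
10. deliver 3→0:  nop
11. deliver 0→1:  <1:foll b5 x>
12. deliver 1→0:  <0:lead b5 x>
13. deliver 0→2:  <2:foll b5 ->
14. deliver 2→0:  nop
15. deliver 0→4:  <4:foll b5 x>
16. deliver 4→0:  nop
17. timeout(1):  <1:cand b11 x>
18. deliver 1→3:  <3:foll b11 x>
19. deliver 3→1:  nop
20. deliver 1→4:  <4:foll b11 x>
21. deliver 4→1:  <1:lead b11 x>
22. timeout(2):  <2:cand b12 ->
23. propose(0,'w'):  nop
24. deliver 0→1:  nop

x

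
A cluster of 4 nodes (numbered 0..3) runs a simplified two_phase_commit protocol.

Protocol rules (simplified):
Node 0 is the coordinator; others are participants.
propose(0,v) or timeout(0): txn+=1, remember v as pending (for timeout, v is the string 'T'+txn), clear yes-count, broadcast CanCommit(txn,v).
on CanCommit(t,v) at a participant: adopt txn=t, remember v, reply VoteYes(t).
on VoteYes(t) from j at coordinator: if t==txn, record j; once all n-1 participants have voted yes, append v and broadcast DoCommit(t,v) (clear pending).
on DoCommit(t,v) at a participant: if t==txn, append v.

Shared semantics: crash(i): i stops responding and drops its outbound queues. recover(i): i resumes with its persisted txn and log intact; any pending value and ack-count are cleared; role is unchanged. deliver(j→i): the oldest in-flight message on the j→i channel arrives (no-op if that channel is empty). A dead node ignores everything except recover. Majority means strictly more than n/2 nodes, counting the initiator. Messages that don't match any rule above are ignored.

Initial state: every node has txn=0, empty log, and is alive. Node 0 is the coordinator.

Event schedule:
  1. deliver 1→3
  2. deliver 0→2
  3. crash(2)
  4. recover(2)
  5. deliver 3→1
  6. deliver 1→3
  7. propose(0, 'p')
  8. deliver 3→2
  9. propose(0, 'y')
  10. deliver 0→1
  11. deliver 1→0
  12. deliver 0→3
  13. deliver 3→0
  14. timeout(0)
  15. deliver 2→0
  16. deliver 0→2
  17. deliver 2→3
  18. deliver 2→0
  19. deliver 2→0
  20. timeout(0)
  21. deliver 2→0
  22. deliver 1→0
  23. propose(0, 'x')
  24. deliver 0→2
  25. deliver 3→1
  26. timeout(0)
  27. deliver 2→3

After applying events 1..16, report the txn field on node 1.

1

after 1 — deliver 1→3: ·
after 2 — deliver 0→2: ·
after 3 — crash(2): n2:✗part/t0/[-]
after 4 — recover(2): n2:part/t0/[-]
after 5 — deliver 3→1: ·
after 6 — deliver 1→3: ·
after 7 — propose(0,'p'): n0:coor/t1/[-]
after 8 — deliver 3→2: ·
after 9 — propose(0,'y'): n0:coor/t2/[-]
after 10 — deliver 0→1: n1:part/t1/[-]
after 11 — deliver 1→0: ·
after 12 — deliver 0→3: n3:part/t1/[-]
after 13 — deliver 3→0: ·
after 14 — timeout(0): n0:coor/t3/[-]
after 15 — deliver 2→0: ·
after 16 — deliver 0→2: n2:part/t1/[-]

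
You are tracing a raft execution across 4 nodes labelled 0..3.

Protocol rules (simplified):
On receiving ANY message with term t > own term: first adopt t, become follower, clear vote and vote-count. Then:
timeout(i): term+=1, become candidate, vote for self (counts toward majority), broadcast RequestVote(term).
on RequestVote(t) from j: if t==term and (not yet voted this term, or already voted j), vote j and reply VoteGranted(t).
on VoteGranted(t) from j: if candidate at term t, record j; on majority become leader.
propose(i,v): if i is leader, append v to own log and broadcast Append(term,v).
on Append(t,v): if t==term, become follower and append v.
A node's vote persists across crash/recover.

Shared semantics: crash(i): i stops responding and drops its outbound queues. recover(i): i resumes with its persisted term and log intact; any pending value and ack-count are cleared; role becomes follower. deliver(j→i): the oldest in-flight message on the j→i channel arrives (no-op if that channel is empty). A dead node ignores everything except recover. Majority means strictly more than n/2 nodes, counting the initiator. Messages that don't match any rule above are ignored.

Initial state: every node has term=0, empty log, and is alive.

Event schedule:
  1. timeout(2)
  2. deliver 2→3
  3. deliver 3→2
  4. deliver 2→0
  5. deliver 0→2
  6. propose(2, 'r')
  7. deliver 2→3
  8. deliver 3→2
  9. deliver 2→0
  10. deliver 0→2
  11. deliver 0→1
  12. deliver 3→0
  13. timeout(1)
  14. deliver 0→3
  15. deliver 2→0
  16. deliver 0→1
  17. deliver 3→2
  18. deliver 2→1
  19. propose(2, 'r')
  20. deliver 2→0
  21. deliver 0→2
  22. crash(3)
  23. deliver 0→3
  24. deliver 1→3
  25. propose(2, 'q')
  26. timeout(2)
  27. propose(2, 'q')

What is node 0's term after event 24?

1

e1 timeout(2): 2[cand,t=1,-]
e2 deliver 2→3: 3[foll,t=1,-]
e3 deliver 3→2: ·
e4 deliver 2→0: 0[foll,t=1,-]
e5 deliver 0→2: 2[lead,t=1,-]
e6 propose(2,'r'): 2[lead,t=1,r]
e7 deliver 2→3: 3[foll,t=1,r]
e8 deliver 3→2: ·
e9 deliver 2→0: 0[foll,t=1,r]
e10 deliver 0→2: ·
e11 deliver 0→1: ·
e12 deliver 3→0: ·
e13 timeout(1): 1[cand,t=1,-]
e14 deliver 0→3: ·
e15 deliver 2→0: ·
e16 deliver 0→1: ·
e17 deliver 3→2: ·
e18 deliver 2→1: ·
e19 propose(2,'r'): 2[lead,t=1,r,r]
e20 deliver 2→0: 0[foll,t=1,r,r]
e21 deliver 0→2: ·
e22 crash(3): 3[✗foll,t=1,r]
e23 deliver 0→3: ·
e24 deliver 1→3: ·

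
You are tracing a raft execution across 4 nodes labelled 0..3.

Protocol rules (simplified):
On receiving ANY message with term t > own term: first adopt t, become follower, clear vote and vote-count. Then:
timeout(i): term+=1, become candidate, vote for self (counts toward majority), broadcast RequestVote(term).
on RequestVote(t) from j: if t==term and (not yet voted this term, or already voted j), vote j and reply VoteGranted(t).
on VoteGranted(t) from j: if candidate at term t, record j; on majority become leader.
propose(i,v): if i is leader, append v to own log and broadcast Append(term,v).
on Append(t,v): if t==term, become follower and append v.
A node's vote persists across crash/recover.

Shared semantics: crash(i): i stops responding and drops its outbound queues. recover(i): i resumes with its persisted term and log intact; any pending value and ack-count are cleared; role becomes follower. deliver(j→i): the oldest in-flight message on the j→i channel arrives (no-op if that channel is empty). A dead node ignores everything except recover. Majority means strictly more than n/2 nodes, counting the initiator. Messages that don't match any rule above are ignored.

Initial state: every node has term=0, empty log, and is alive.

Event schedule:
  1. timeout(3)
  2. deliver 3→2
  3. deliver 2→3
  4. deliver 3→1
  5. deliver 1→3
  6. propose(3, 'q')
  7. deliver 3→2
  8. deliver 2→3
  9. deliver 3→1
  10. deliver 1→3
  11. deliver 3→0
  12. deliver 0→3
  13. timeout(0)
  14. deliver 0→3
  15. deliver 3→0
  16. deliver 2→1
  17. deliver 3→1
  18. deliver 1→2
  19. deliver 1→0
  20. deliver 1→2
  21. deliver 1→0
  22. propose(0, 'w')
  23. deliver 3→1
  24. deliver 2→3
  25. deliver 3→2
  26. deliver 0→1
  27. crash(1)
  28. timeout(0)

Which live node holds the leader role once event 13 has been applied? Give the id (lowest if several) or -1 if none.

step 1 timeout(3): 3={cand,t=1,log=-}
step 2 deliver 3→2: 2={foll,t=1,log=-}
step 3 deliver 2→3: —
step 4 deliver 3→1: 1={foll,t=1,log=-}
step 5 deliver 1→3: 3={lead,t=1,log=-}
step 6 propose(3,'q'): 3={lead,t=1,log=q}
step 7 deliver 3→2: 2={foll,t=1,log=q}
step 8 deliver 2→3: —
step 9 deliver 3→1: 1={foll,t=1,log=q}
step 10 deliver 1→3: —
step 11 deliver 3→0: 0={foll,t=1,log=-}
step 12 deliver 0→3: —
step 13 timeout(0): 0={cand,t=2,log=-}

3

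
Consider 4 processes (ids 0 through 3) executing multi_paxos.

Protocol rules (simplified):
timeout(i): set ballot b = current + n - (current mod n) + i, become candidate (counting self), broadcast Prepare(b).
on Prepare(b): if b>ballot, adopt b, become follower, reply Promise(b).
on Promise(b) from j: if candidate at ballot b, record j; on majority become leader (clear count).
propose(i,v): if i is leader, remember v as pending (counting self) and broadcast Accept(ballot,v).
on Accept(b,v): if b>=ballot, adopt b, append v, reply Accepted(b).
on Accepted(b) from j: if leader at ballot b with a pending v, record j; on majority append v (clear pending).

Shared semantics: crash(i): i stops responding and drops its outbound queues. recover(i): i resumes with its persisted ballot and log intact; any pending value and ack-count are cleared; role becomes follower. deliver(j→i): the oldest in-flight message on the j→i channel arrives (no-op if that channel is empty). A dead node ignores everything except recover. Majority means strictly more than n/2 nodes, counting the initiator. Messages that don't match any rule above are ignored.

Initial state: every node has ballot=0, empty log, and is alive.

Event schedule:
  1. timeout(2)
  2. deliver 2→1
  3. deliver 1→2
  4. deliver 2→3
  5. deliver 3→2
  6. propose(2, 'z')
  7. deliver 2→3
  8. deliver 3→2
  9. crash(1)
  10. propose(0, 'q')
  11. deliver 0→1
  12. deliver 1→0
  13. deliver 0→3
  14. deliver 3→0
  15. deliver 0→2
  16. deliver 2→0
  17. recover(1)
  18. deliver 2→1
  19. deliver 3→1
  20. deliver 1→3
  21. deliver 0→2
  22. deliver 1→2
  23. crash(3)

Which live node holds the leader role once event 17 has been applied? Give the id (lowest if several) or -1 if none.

1. timeout(2):  <2:cand b6 ->
2. deliver 2→1:  <1:foll b6 ->
3. deliver 1→2:  nop
4. deliver 2→3:  <3:foll b6 ->
5. deliver 3→2:  <2:lead b6 ->
6. propose(2,'z'):  nop
7. deliver 2→3:  <3:foll b6 z>
8. deliver 3→2:  nop
9. crash(1):  <1:✗foll b6 ->
10. propose(0,'q'):  nop
11. deliver 0→1:  nop
12. deliver 1→0:  nop
13. deliver 0→3:  nop
14. deliver 3→0:  nop
15. deliver 0→2:  nop
16. deliver 2→0:  <0:foll b6 ->
17. recover(1):  <1:foll b6 ->

2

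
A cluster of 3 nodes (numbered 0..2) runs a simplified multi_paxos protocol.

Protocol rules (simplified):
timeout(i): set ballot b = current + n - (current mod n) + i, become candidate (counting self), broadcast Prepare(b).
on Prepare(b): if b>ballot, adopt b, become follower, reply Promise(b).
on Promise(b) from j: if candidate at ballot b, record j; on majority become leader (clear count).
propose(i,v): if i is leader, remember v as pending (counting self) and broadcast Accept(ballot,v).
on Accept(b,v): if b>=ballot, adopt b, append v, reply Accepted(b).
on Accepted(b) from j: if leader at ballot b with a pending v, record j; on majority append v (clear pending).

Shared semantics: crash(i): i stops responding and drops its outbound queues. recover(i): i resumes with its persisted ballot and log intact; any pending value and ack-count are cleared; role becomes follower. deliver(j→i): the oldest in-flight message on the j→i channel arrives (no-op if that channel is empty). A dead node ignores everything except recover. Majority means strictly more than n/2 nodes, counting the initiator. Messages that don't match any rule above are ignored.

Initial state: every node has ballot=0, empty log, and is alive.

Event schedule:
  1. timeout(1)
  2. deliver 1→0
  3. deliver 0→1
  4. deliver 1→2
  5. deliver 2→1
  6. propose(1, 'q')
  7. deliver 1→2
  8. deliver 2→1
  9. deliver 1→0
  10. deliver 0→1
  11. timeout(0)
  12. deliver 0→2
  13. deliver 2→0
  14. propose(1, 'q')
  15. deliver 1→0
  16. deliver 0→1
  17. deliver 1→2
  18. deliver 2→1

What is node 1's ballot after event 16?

6

e1 timeout(1): 1[cand,b=4,-]
e2 deliver 1→0: 0[foll,b=4,-]
e3 deliver 0→1: 1[lead,b=4,-]
e4 deliver 1→2: 2[foll,b=4,-]
e5 deliver 2→1: ·
e6 propose(1,'q'): ·
e7 deliver 1→2: 2[foll,b=4,q]
e8 deliver 2→1: 1[lead,b=4,q]
e9 deliver 1→0: 0[foll,b=4,q]
e10 deliver 0→1: ·
e11 timeout(0): 0[cand,b=6,q]
e12 deliver 0→2: 2[foll,b=6,q]
e13 deliver 2→0: 0[lead,b=6,q]
e14 propose(1,'q'): ·
e15 deliver 1→0: ·
e16 deliver 0→1: 1[foll,b=6,q]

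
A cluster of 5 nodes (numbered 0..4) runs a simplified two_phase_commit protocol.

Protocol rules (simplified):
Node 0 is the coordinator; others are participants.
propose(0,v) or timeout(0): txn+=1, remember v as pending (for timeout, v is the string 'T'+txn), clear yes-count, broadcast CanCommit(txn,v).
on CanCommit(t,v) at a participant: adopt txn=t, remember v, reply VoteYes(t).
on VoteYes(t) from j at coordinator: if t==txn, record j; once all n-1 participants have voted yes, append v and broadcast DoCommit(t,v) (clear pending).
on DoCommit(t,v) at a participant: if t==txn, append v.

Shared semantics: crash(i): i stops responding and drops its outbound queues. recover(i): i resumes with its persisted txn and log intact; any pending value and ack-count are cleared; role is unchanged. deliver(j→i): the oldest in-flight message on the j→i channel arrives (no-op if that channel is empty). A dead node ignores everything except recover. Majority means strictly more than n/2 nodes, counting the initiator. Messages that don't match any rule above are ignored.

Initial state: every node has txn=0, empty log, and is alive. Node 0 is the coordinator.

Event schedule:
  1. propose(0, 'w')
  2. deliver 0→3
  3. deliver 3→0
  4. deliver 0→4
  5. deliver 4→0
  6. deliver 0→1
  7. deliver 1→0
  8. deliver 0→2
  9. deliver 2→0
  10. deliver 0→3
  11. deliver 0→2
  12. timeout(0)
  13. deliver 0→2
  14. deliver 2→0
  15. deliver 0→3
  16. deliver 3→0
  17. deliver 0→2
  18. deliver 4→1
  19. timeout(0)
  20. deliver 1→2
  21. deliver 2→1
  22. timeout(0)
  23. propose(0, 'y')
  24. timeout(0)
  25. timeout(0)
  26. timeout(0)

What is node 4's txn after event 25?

1

1. propose(0,'w'):  <0:coor t1 ->
2. deliver 0→3:  <3:part t1 ->
3. deliver 3→0:  nop
4. deliver 0→4:  <4:part t1 ->
5. deliver 4→0:  nop
6. deliver 0→1:  <1:part t1 ->
7. deliver 1→0:  nop
8. deliver 0→2:  <2:part t1 ->
9. deliver 2→0:  <0:coor t1 w>
10. deliver 0→3:  <3:part t1 w>
11. deliver 0→2:  <2:part t1 w>
12. timeout(0):  <0:coor t2 w>
13. deliver 0→2:  <2:part t2 w>
14. deliver 2→0:  nop
15. deliver 0→3:  <3:part t2 w>
16. deliver 3→0:  nop
17. deliver 0→2:  nop
18. deliver 4→1:  nop
19. timeout(0):  <0:coor t3 w>
20. deliver 1→2:  nop
21. deliver 2→1:  nop
22. timeout(0):  <0:coor t4 w>
23. propose(0,'y'):  <0:coor t5 w>
24. timeout(0):  <0:coor t6 w>
25. timeout(0):  <0:coor t7 w>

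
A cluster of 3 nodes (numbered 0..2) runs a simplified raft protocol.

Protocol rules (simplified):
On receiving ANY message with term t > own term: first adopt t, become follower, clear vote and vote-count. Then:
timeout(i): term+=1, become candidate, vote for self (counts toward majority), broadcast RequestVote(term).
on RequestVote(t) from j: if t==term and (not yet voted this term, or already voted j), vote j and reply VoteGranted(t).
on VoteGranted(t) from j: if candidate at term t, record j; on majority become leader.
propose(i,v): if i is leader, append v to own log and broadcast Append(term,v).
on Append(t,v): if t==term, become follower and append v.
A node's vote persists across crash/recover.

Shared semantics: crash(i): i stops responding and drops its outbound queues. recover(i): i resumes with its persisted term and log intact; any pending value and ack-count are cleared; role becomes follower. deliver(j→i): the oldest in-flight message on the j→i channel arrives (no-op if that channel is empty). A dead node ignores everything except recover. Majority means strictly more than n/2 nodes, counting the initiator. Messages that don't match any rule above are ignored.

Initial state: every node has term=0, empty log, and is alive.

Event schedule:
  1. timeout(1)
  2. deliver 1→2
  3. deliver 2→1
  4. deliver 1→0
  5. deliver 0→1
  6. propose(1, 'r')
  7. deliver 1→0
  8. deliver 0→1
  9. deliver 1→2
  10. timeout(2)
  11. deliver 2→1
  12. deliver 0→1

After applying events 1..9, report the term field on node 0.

1. timeout(1):  <1:cand t1 ->
2. deliver 1→2:  <2:foll t1 ->
3. deliver 2→1:  <1:lead t1 ->
4. deliver 1→0:  <0:foll t1 ->
5. deliver 0→1:  nop
6. propose(1,'r'):  <1:lead t1 r>
7. deliver 1→0:  <0:foll t1 r>
8. deliver 0→1:  nop
9. deliver 1→2:  <2:foll t1 r>

1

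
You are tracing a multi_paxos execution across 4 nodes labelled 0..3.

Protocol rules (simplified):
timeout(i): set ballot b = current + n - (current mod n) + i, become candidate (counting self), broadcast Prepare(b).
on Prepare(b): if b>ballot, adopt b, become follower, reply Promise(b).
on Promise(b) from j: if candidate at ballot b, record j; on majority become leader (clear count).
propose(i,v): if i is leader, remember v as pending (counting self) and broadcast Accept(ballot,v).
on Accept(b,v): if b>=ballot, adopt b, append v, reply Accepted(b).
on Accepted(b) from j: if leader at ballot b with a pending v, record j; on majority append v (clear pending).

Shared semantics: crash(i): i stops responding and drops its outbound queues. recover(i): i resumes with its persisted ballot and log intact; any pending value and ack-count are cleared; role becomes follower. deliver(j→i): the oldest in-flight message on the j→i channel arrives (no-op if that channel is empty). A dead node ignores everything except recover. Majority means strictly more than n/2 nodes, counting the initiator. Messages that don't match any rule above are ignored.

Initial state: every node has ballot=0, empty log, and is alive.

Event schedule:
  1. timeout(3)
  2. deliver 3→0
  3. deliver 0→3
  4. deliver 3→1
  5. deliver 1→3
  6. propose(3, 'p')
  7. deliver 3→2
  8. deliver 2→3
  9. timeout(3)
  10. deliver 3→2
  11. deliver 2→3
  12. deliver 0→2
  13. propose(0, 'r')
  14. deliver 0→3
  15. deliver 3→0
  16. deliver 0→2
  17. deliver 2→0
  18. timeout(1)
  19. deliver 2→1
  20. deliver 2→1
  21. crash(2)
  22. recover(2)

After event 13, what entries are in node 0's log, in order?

step 1 timeout(3): 3={cand,b=7,log=-}
step 2 deliver 3→0: 0={foll,b=7,log=-}
step 3 deliver 0→3: —
step 4 deliver 3→1: 1={foll,b=7,log=-}
step 5 deliver 1→3: 3={lead,b=7,log=-}
step 6 propose(3,'p'): —
step 7 deliver 3→2: 2={foll,b=7,log=-}
step 8 deliver 2→3: —
step 9 timeout(3): 3={cand,b=11,log=-}
step 10 deliver 3→2: 2={foll,b=7,log=p}
step 11 deliver 2→3: —
step 12 deliver 0→2: —
step 13 propose(0,'r'): —

empty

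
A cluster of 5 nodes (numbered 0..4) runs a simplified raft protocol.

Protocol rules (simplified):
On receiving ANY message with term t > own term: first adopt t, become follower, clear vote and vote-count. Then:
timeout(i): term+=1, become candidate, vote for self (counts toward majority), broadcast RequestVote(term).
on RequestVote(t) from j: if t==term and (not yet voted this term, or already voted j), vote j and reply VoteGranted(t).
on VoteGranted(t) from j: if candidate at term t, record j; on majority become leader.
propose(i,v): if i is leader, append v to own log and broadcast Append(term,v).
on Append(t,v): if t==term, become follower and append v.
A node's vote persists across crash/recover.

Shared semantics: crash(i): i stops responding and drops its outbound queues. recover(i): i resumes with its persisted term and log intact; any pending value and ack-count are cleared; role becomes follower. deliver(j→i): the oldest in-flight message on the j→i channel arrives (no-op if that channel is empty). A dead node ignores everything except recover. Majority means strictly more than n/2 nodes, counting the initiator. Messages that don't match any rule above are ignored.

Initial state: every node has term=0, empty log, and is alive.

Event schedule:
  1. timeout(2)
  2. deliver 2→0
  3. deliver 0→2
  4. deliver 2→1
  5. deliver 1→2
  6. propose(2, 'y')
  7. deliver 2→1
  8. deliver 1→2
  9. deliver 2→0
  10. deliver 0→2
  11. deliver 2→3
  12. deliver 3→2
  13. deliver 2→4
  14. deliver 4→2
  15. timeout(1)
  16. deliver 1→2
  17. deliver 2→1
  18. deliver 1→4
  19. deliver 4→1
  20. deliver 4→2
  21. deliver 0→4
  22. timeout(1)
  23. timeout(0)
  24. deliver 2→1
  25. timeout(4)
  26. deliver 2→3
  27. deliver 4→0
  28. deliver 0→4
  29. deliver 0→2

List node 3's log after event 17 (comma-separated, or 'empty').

empty

step 1 timeout(2): 2={cand,t=1,log=-}
step 2 deliver 2→0: 0={foll,t=1,log=-}
step 3 deliver 0→2: —
step 4 deliver 2→1: 1={foll,t=1,log=-}
step 5 deliver 1→2: 2={lead,t=1,log=-}
step 6 propose(2,'y'): 2={lead,t=1,log=y}
step 7 deliver 2→1: 1={foll,t=1,log=y}
step 8 deliver 1→2: —
step 9 deliver 2→0: 0={foll,t=1,log=y}
step 10 deliver 0→2: —
step 11 deliver 2→3: 3={foll,t=1,log=-}
step 12 deliver 3→2: —
step 13 deliver 2→4: 4={foll,t=1,log=-}
step 14 deliver 4→2: —
step 15 timeout(1): 1={cand,t=2,log=y}
step 16 deliver 1→2: 2={foll,t=2,log=y}
step 17 deliver 2→1: —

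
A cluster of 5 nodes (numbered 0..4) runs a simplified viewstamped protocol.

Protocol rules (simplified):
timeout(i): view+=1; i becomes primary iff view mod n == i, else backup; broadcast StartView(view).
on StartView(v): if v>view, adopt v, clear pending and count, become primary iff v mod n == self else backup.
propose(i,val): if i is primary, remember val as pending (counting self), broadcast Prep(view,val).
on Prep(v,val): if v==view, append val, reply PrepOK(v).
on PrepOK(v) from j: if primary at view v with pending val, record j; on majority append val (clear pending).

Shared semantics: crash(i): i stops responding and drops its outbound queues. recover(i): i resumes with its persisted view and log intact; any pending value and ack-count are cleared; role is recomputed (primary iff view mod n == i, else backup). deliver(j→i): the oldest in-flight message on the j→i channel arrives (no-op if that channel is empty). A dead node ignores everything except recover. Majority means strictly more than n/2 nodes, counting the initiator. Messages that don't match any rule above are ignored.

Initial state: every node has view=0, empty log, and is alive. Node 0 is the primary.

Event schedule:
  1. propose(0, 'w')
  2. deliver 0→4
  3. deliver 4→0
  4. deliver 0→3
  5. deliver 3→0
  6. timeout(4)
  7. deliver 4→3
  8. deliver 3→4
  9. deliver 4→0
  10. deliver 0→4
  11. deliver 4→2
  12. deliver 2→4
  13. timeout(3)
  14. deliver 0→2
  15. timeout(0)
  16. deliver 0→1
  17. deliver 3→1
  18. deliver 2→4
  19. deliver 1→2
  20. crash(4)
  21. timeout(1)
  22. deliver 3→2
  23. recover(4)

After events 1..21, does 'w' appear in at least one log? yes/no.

e1 propose(0,'w'): ·
e2 deliver 0→4: 4[back,v=0,w]
e3 deliver 4→0: ·
e4 deliver 0→3: 3[back,v=0,w]
e5 deliver 3→0: 0[prim,v=0,w]
e6 timeout(4): 4[back,v=1,w]
e7 deliver 4→3: 3[back,v=1,w]
e8 deliver 3→4: ·
e9 deliver 4→0: 0[back,v=1,w]
e10 deliver 0→4: ·
e11 deliver 4→2: 2[back,v=1,-]
e12 deliver 2→4: ·
e13 timeout(3): 3[back,v=2,w]
e14 deliver 0→2: ·
e15 timeout(0): 0[back,v=2,w]
e16 deliver 0→1: 1[back,v=0,w]
e17 deliver 3→1: 1[back,v=2,w]
e18 deliver 2→4: ·
e19 deliver 1→2: ·
e20 crash(4): 4[✗back,v=1,w]
e21 timeout(1): 1[back,v=3,w]

yes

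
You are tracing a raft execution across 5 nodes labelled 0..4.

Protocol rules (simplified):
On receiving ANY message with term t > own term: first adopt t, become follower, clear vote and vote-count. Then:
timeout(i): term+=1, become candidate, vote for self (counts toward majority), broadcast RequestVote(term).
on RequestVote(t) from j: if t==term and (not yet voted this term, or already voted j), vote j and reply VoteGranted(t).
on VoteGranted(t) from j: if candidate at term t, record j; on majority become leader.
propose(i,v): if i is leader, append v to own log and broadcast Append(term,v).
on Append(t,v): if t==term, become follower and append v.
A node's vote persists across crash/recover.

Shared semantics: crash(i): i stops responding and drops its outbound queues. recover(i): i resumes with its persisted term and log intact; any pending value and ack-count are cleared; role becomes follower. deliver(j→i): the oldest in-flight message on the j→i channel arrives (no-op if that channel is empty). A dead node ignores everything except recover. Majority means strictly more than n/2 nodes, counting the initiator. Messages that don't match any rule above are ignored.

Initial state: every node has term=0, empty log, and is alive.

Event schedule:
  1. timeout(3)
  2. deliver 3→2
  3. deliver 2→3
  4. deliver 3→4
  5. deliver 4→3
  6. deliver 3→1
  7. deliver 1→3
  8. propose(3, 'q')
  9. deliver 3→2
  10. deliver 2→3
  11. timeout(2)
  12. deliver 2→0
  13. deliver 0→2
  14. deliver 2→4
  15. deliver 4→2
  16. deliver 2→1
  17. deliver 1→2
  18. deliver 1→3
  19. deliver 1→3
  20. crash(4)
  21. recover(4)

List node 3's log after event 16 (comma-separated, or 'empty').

q

[1] timeout(3) → N3(cand t1 [-])
[2] deliver 3→2 → N2(foll t1 [-])
[3] deliver 2→3 → ∅
[4] deliver 3→4 → N4(foll t1 [-])
[5] deliver 4→3 → N3(lead t1 [-])
[6] deliver 3→1 → N1(foll t1 [-])
[7] deliver 1→3 → ∅
[8] propose(3,'q') → N3(lead t1 [q])
[9] deliver 3→2 → N2(foll t1 [q])
[10] deliver 2→3 → ∅
[11] timeout(2) → N2(cand t2 [q])
[12] deliver 2→0 → N0(foll t2 [-])
[13] deliver 0→2 → ∅
[14] deliver 2→4 → N4(foll t2 [-])
[15] deliver 4→2 → N2(lead t2 [q])
[16] deliver 2→1 → N1(foll t2 [-])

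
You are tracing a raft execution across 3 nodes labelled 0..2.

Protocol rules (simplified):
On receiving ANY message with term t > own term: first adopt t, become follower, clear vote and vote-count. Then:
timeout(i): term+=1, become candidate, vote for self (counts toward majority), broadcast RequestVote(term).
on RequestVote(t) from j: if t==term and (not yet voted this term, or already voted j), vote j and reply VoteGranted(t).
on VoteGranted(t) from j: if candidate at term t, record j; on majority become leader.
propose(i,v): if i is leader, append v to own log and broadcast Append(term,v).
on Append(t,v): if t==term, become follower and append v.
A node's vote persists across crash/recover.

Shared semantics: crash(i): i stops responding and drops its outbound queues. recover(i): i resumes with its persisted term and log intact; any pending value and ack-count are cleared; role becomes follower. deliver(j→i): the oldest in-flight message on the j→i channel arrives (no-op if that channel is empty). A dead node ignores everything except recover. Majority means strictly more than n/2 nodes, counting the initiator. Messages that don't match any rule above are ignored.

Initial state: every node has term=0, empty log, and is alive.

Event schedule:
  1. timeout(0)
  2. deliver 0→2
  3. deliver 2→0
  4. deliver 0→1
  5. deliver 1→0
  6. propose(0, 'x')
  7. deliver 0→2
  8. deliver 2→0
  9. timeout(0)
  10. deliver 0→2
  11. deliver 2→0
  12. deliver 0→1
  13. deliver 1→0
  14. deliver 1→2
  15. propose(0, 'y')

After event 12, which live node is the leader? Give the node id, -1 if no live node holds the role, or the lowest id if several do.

[1] timeout(0) → N0(cand t1 [-])
[2] deliver 0→2 → N2(foll t1 [-])
[3] deliver 2→0 → N0(lead t1 [-])
[4] deliver 0→1 → N1(foll t1 [-])
[5] deliver 1→0 → ∅
[6] propose(0,'x') → N0(lead t1 [x])
[7] deliver 0→2 → N2(foll t1 [x])
[8] deliver 2→0 → ∅
[9] timeout(0) → N0(cand t2 [x])
[10] deliver 0→2 → N2(foll t2 [x])
[11] deliver 2→0 → N0(lead t2 [x])
[12] deliver 0→1 → N1(foll t1 [x])

0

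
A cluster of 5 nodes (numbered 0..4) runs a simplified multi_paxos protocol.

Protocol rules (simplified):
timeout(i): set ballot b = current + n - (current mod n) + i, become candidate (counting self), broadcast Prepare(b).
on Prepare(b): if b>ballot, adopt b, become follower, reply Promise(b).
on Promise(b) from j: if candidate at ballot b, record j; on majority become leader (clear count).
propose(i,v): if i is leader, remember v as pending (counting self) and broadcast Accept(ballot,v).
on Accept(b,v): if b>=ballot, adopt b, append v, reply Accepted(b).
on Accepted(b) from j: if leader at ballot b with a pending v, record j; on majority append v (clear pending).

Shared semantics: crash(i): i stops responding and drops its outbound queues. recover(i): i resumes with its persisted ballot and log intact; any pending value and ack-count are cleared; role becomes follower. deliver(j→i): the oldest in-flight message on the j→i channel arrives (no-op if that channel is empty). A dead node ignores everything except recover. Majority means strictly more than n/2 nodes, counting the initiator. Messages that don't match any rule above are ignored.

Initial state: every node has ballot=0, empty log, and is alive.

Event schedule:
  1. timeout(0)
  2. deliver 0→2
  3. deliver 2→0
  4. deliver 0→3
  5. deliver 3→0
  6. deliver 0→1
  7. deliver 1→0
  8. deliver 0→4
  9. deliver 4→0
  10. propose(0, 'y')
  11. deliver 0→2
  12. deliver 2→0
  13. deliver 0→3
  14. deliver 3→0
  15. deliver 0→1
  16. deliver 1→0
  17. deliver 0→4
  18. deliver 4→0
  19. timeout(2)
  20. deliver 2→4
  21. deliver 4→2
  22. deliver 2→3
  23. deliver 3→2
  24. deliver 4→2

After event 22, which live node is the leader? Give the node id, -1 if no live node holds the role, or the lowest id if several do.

1. timeout(0):  <0:cand b5 ->
2. deliver 0→2:  <2:foll b5 ->
3. deliver 2→0:  nop
4. deliver 0→3:  <3:foll b5 ->
5. deliver 3→0:  <0:lead b5 ->
6. deliver 0→1:  <1:foll b5 ->
7. deliver 1→0:  nop
8. deliver 0→4:  <4:foll b5 ->
9. deliver 4→0:  nop
10. propose(0,'y'):  nop
11. deliver 0→2:  <2:foll b5 y>
12. deliver 2→0:  nop
13. deliver 0→3:  <3:foll b5 y>
14. deliver 3→0:  <0:lead b5 y>
15. deliver 0→1:  <1:foll b5 y>
16. deliver 1→0:  nop
17. deliver 0→4:  <4:foll b5 y>
18. deliver 4→0:  nop
19. timeout(2):  <2:cand b12 y>
20. deliver 2→4:  <4:foll b12 y>
21. deliver 4→2:  nop
22. deliver 2→3:  <3:foll b12 y>

0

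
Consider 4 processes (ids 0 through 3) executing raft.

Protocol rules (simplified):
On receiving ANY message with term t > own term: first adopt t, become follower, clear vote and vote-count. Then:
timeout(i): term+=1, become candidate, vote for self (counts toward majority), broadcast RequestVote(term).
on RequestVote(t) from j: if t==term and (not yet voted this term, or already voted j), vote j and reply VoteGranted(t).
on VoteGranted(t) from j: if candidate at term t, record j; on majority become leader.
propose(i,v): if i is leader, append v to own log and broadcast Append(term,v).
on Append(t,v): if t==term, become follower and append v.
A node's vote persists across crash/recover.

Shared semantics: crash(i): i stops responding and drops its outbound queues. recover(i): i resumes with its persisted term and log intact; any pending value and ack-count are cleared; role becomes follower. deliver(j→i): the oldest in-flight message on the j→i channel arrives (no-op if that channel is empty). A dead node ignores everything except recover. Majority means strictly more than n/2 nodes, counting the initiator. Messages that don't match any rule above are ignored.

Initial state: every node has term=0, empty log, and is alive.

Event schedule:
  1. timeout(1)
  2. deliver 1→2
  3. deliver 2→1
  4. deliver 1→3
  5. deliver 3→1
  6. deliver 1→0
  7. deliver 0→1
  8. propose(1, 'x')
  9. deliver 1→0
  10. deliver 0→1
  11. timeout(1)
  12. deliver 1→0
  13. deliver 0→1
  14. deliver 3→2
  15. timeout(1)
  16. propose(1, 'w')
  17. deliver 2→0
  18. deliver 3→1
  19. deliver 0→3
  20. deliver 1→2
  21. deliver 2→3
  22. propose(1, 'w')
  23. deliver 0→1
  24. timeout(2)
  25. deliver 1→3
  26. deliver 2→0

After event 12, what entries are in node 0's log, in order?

x

[1] timeout(1) → N1(cand t1 [-])
[2] deliver 1→2 → N2(foll t1 [-])
[3] deliver 2→1 → ∅
[4] deliver 1→3 → N3(foll t1 [-])
[5] deliver 3→1 → N1(lead t1 [-])
[6] deliver 1→0 → N0(foll t1 [-])
[7] deliver 0→1 → ∅
[8] propose(1,'x') → N1(lead t1 [x])
[9] deliver 1→0 → N0(foll t1 [x])
[10] deliver 0→1 → ∅
[11] timeout(1) → N1(cand t2 [x])
[12] deliver 1→0 → N0(foll t2 [x])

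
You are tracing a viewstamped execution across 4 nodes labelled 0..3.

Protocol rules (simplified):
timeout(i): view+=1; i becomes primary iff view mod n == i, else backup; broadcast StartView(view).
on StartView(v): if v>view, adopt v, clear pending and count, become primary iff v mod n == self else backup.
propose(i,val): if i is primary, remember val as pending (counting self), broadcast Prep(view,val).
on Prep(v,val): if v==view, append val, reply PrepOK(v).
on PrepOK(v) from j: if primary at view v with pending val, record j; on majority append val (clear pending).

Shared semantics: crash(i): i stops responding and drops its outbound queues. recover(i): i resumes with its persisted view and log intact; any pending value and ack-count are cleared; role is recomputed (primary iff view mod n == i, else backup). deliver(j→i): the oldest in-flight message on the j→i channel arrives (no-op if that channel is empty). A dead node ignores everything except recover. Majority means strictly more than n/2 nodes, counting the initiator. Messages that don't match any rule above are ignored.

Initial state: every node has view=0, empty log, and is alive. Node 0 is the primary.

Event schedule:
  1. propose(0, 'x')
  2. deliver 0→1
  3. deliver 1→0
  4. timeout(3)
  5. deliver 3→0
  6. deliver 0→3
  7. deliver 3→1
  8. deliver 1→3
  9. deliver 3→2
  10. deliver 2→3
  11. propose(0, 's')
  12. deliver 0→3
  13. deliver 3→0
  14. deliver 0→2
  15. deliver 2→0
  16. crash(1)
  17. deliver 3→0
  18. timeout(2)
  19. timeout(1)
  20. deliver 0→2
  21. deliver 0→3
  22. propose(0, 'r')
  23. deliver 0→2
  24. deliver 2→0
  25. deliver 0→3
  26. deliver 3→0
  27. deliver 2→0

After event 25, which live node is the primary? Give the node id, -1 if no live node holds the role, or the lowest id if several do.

2

[1] propose(0,'x') → ∅
[2] deliver 0→1 → N1(back v0 [x])
[3] deliver 1→0 → ∅
[4] timeout(3) → N3(back v1 [-])
[5] deliver 3→0 → N0(back v1 [-])
[6] deliver 0→3 → ∅
[7] deliver 3→1 → N1(prim v1 [x])
[8] deliver 1→3 → ∅
[9] deliver 3→2 → N2(back v1 [-])
[10] deliver 2→3 → ∅
[11] propose(0,'s') → ∅
[12] deliver 0→3 → ∅
[13] deliver 3→0 → ∅
[14] deliver 0→2 → ∅
[15] deliver 2→0 → ∅
[16] crash(1) → N1(✗prim v1 [x])
[17] deliver 3→0 → ∅
[18] timeout(2) → N2(prim v2 [-])
[19] timeout(1) → ∅
[20] deliver 0→2 → ∅
[21] deliver 0→3 → ∅
[22] propose(0,'r') → ∅
[23] deliver 0→2 → ∅
[24] deliver 2→0 → N0(back v2 [-])
[25] deliver 0→3 → ∅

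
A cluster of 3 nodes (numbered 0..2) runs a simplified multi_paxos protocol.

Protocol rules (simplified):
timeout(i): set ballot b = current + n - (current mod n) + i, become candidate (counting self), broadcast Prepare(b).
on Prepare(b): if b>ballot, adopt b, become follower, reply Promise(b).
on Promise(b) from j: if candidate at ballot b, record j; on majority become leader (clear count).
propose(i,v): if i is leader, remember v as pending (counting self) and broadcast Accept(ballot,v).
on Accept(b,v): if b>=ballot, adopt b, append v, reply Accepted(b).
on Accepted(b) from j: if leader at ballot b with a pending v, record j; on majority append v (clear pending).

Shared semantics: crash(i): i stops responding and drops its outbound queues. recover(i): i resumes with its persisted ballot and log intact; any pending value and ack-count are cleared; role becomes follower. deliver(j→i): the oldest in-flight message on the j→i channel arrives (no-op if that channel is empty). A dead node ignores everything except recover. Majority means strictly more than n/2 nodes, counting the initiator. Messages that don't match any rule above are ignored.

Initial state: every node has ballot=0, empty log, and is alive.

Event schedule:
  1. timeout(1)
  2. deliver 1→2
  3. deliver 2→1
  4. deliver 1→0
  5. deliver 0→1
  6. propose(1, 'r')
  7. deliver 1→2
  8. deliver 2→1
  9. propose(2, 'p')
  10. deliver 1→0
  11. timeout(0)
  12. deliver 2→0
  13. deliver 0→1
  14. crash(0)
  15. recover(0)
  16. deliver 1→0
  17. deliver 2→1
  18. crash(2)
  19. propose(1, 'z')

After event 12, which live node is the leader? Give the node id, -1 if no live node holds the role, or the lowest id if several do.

e1 timeout(1): 1[cand,b=4,-]
e2 deliver 1→2: 2[foll,b=4,-]
e3 deliver 2→1: 1[lead,b=4,-]
e4 deliver 1→0: 0[foll,b=4,-]
e5 deliver 0→1: ·
e6 propose(1,'r'): ·
e7 deliver 1→2: 2[foll,b=4,r]
e8 deliver 2→1: 1[lead,b=4,r]
e9 propose(2,'p'): ·
e10 deliver 1→0: 0[foll,b=4,r]
e11 timeout(0): 0[cand,b=6,r]
e12 deliver 2→0: ·

1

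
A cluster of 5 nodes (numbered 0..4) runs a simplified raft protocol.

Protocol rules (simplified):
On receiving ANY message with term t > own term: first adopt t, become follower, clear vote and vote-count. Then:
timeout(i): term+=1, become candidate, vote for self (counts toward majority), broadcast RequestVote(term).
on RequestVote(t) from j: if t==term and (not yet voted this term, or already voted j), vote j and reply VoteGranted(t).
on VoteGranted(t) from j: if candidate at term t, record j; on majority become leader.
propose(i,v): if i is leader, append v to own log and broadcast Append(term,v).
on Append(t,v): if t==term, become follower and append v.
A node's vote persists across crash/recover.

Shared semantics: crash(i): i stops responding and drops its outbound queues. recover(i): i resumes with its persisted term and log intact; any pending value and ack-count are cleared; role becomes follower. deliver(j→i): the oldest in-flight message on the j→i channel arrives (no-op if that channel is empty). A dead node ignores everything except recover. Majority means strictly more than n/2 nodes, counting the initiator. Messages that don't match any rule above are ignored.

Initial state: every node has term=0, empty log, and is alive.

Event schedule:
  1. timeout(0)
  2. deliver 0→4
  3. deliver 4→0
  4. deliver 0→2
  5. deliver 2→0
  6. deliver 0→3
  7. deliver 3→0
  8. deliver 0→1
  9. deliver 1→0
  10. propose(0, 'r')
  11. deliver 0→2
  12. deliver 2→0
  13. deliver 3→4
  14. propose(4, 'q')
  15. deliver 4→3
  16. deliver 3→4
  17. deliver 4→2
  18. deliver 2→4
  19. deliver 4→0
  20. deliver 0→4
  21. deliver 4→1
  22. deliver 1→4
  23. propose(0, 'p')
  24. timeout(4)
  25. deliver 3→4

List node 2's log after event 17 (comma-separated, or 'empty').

after 1 — timeout(0): n0:cand/t1/[-]
after 2 — deliver 0→4: n4:foll/t1/[-]
after 3 — deliver 4→0: ·
after 4 — deliver 0→2: n2:foll/t1/[-]
after 5 — deliver 2→0: n0:lead/t1/[-]
after 6 — deliver 0→3: n3:foll/t1/[-]
after 7 — deliver 3→0: ·
after 8 — deliver 0→1: n1:foll/t1/[-]
after 9 — deliver 1→0: ·
after 10 — propose(0,'r'): n0:lead/t1/[r]
after 11 — deliver 0→2: n2:foll/t1/[r]
after 12 — deliver 2→0: ·
after 13 — deliver 3→4: ·
after 14 — propose(4,'q'): ·
after 15 — deliver 4→3: ·
after 16 — deliver 3→4: ·
after 17 — deliver 4→2: ·

r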